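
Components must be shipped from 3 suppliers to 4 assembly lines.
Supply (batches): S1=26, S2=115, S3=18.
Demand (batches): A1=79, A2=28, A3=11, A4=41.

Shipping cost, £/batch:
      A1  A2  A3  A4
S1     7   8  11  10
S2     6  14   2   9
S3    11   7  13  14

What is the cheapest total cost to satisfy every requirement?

One minimum-cost allocation:
  S1→A2: 10 × £8 = £80
  S1→A4: 16 × £10 = £160
  S2→A1: 79 × £6 = £474
  S2→A3: 11 × £2 = £22
  S2→A4: 25 × £9 = £225
  S3→A2: 18 × £7 = £126
Total = 80 + 160 + 474 + 22 + 225 + 126 = £1087.

1087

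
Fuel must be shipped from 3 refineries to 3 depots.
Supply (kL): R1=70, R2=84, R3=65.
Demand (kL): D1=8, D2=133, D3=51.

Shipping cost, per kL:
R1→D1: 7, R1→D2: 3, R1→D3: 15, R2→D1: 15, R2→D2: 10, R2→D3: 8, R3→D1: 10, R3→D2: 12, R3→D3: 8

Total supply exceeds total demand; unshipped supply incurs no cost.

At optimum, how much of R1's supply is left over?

An optimal plan:
  R1 to D2: 70 kL
  R2 to D2: 63 kL
  R2 to D3: 21 kL
  R3 to D1: 8 kL
  R3 to D3: 30 kL
Total cost = 1328.
R1 ships 70 of its 70, leaving 0.

0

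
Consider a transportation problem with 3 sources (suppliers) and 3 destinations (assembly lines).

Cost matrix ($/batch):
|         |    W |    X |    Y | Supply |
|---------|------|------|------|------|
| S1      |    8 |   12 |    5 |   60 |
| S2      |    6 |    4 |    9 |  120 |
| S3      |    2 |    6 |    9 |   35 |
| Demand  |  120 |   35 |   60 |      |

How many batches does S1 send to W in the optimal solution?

Optimal shipments:
  S1–Y: 60 × $5 = $300
  S2–W: 85 × $6 = $510
  S2–X: 35 × $4 = $140
  S3–W: 35 × $2 = $70
Total cost = $1020.
The route S1→W is not used.

0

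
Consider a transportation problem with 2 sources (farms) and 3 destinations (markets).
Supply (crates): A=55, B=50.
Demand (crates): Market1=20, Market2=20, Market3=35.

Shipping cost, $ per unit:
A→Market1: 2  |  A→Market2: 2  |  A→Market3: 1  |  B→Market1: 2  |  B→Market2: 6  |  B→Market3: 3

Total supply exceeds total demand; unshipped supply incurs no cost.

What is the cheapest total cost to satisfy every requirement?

115

A cheapest plan:
  A->Market2: 20 × $2 = $40
  A->Market3: 35 × $1 = $35
  B->Market1: 20 × $2 = $40
Total = 40 + 35 + 40 = $115.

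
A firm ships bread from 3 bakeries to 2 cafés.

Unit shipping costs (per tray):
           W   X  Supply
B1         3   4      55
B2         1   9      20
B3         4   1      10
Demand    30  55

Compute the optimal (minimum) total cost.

240

Optimal allocation:
  B1 to W: 10 × 3 = 30
  B1 to X: 45 × 4 = 180
  B2 to W: 20 × 1 = 20
  B3 to X: 10 × 1 = 10
Total = 30 + 180 + 20 + 10 = 240.
(Supply check: B1 ships 55; B2 ships 20; B3 ships 10.)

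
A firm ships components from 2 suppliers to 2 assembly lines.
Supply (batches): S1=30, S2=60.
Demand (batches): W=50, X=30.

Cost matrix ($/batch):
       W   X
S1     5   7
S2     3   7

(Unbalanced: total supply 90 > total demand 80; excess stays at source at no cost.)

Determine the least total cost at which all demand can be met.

One minimum-cost allocation:
  S1→X: 30 batches
  S2→W: 50 batches
Total cost = $360.

360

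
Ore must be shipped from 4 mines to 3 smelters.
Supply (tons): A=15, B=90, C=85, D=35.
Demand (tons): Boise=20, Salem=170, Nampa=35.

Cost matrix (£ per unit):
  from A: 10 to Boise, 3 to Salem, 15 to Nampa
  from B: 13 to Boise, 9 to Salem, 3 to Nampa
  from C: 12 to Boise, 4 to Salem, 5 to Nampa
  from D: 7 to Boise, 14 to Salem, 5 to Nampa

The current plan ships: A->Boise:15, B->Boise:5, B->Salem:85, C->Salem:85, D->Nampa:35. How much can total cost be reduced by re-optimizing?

205

Current plan cost = 15·10 + 5·13 + 85·9 + 85·4 + 35·5 = £1495.
Optimal plan:
  A to Salem: 15 tons
  B to Salem: 70 tons
  B to Nampa: 20 tons
  C to Salem: 85 tons
  D to Boise: 20 tons
  D to Nampa: 15 tons
Optimal cost = £1290.
Saving = 1495 − 1290 = £205.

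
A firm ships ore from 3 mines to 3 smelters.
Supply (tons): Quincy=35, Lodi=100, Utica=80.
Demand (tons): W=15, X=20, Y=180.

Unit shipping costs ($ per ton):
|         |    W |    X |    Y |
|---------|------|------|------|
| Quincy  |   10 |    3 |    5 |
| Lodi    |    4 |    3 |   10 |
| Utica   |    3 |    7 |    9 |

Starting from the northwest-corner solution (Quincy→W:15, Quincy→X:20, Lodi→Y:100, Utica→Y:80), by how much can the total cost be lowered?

Current plan cost = 15·10 + 20·3 + 100·10 + 80·9 = $1930.
Optimal plan:
  Quincy→Y: 35 × $5 = $175
  Lodi→X: 20 × $3 = $60
  Lodi→Y: 80 × $10 = $800
  Utica→W: 15 × $3 = $45
  Utica→Y: 65 × $9 = $585
Optimal cost = $1665.
Saving = 1930 − 1665 = $265.

265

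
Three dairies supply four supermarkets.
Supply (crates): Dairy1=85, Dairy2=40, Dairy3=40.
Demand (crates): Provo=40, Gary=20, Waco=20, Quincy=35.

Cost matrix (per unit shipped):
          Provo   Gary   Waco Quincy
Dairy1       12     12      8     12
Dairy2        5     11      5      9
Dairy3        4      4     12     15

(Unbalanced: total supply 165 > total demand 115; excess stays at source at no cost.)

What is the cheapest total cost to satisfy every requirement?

A cheapest plan:
  Dairy1->Waco: 20 × 8 = 160
  Dairy1->Quincy: 15 × 12 = 180
  Dairy2->Provo: 20 × 5 = 100
  Dairy2->Quincy: 20 × 9 = 180
  Dairy3->Provo: 20 × 4 = 80
  Dairy3->Gary: 20 × 4 = 80
Total = 160 + 180 + 100 + 180 + 80 + 80 = 780.
(Supply check: Dairy1 ships 35; Dairy2 ships 40; Dairy3 ships 40.)

780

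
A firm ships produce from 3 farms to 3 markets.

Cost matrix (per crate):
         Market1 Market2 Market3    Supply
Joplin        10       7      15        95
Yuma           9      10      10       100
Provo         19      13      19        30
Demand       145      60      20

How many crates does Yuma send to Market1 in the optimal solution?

80

The minimum-cost plan:
  Joplin->Market1: 65 × 10 = 650
  Joplin->Market2: 30 × 7 = 210
  Yuma->Market1: 80 × 9 = 720
  Yuma->Market3: 20 × 10 = 200
  Provo->Market2: 30 × 13 = 390
Total cost = 2170.
So Yuma→Market1 carries 80 crates.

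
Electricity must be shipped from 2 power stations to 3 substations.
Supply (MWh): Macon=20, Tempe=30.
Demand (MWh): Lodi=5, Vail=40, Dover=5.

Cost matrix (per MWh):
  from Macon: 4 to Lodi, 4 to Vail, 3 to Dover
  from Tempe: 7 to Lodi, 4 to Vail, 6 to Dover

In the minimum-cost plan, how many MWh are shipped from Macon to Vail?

The minimum-cost plan:
  Macon->Lodi: 5 × 4 = 20
  Macon->Vail: 10 × 4 = 40
  Macon->Dover: 5 × 3 = 15
  Tempe->Vail: 30 × 4 = 120
Total cost = 195.
So Macon→Vail carries 10 MWh.

10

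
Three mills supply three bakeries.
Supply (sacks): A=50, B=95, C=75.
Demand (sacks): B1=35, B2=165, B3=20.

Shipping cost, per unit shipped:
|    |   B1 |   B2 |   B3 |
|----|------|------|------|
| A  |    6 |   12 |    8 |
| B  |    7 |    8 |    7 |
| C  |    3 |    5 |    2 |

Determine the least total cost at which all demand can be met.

1450

A cheapest plan:
  A–B1: 35 × 6 = 210
  A–B3: 15 × 8 = 120
  B–B2: 95 × 8 = 760
  C–B2: 70 × 5 = 350
  C–B3: 5 × 2 = 10
Total = 210 + 120 + 760 + 350 + 10 = 1450.
(Supply check: A ships 50; B ships 95; C ships 75.)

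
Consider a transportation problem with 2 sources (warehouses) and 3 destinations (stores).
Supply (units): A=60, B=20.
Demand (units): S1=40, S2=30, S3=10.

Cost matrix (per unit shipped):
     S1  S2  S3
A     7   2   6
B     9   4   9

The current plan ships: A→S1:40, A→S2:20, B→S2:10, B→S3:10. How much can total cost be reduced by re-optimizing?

10

Current plan cost = 40·7 + 20·2 + 10·4 + 10·9 = 450.
Optimal plan:
  A–S1: 20 units
  A–S2: 30 units
  A–S3: 10 units
  B–S1: 20 units
Optimal cost = 440.
Saving = 450 − 440 = 10.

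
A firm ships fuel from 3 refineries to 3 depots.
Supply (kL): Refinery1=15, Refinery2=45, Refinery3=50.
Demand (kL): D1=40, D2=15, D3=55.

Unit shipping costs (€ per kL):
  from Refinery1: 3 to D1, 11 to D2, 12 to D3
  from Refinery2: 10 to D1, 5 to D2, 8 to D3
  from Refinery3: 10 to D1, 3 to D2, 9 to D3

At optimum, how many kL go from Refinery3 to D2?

15

Optimal shipments:
  Refinery1–D1: 15 kL
  Refinery2–D3: 45 kL
  Refinery3–D1: 25 kL
  Refinery3–D2: 15 kL
  Refinery3–D3: 10 kL
Total cost = €790.
So Refinery3→D2 carries 15 kL.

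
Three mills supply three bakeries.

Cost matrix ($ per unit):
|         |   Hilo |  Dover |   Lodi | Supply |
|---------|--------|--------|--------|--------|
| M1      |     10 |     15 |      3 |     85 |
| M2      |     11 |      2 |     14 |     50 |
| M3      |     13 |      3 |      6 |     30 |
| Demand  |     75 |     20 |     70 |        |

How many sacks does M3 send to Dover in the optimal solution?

Solving gives:
  M1→Hilo: 15 sacks
  M1→Lodi: 70 sacks
  M2→Hilo: 50 sacks
  M3→Hilo: 10 sacks
  M3→Dover: 20 sacks
Total cost = $1100.
So M3→Dover carries 20 sacks.

20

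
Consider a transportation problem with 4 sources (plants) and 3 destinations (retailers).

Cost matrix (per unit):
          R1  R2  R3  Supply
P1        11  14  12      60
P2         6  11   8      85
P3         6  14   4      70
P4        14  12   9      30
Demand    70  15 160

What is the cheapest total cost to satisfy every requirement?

One minimum-cost allocation:
  P1→R2: 15 units
  P1→R3: 45 units
  P2→R1: 70 units
  P2→R3: 15 units
  P3→R3: 70 units
  P4→R3: 30 units
Total cost = 1840.
(Supply check: P1 ships 60; P2 ships 85; P3 ships 70; P4 ships 30.)

1840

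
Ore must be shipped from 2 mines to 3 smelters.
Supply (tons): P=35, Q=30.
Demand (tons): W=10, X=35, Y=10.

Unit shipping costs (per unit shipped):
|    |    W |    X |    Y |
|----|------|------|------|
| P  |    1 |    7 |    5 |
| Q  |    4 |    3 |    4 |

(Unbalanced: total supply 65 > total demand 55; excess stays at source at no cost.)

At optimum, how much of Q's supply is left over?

Minimum-cost shipments:
  P to W: 10 × 1 = 10
  P to X: 5 × 7 = 35
  P to Y: 10 × 5 = 50
  Q to X: 30 × 3 = 90
Total cost = 185.
Q ships 30 of its 30, leaving 0.

0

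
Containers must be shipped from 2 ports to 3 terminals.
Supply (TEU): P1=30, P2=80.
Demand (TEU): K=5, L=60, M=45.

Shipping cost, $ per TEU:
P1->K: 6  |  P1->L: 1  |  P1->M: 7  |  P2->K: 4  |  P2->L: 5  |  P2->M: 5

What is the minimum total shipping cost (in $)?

A cheapest plan:
  P1->L: 30 × $1 = $30
  P2->K: 5 × $4 = $20
  P2->L: 30 × $5 = $150
  P2->M: 45 × $5 = $225
Total = 30 + 20 + 150 + 225 = $425.
(Supply check: P1 ships 30; P2 ships 80.)

425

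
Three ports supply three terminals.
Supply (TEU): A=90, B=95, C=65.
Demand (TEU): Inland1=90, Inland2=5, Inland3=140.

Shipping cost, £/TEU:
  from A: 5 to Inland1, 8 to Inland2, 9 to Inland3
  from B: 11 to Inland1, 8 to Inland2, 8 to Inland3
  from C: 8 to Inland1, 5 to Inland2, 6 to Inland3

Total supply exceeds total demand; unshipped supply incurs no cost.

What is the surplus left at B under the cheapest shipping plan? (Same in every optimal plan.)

15

An optimal plan:
  A to Inland1: 90 × £5 = £450
  B to Inland3: 80 × £8 = £640
  C to Inland2: 5 × £5 = £25
  C to Inland3: 60 × £6 = £360
Total cost = £1475.
B ships 80 of its 95, leaving 15.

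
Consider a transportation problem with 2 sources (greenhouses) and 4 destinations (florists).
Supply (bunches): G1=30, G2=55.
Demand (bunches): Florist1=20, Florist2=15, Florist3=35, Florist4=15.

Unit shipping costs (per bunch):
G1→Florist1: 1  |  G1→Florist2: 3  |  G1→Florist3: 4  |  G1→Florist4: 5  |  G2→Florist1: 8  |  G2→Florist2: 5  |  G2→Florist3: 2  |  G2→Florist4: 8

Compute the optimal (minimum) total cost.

255

One minimum-cost allocation:
  G1→Florist1: 20 × 1 = 20
  G1→Florist4: 10 × 5 = 50
  G2→Florist2: 15 × 5 = 75
  G2→Florist3: 35 × 2 = 70
  G2→Florist4: 5 × 8 = 40
Total = 20 + 50 + 75 + 70 + 40 = 255.
(Supply check: G1 ships 30; G2 ships 55.)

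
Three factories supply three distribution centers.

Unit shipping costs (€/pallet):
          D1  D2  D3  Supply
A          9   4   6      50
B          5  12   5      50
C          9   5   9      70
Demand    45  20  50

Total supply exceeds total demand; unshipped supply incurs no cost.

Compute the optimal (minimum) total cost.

615

One minimum-cost allocation:
  A→D2: 5 × €4 = €20
  A→D3: 45 × €6 = €270
  B→D1: 45 × €5 = €225
  B→D3: 5 × €5 = €25
  C→D2: 15 × €5 = €75
Total = 20 + 270 + 225 + 25 + 75 = €615.
(Supply check: A ships 50; B ships 50; C ships 15.)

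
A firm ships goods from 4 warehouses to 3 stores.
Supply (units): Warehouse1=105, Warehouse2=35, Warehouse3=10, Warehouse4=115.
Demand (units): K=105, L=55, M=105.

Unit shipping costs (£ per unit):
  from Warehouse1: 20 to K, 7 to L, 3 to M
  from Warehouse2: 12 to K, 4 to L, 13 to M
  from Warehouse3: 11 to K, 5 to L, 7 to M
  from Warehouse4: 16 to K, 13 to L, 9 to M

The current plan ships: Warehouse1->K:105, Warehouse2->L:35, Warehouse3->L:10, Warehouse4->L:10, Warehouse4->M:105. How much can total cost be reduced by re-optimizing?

1050

Current plan cost = 105·20 + 35·4 + 10·5 + 10·13 + 105·9 = £3365.
Optimal plan:
  Warehouse1 to L: 10 × £7 = £70
  Warehouse1 to M: 95 × £3 = £285
  Warehouse2 to L: 35 × £4 = £140
  Warehouse3 to L: 10 × £5 = £50
  Warehouse4 to K: 105 × £16 = £1680
  Warehouse4 to M: 10 × £9 = £90
Optimal cost = £2315.
Saving = 3365 − 2315 = £1050.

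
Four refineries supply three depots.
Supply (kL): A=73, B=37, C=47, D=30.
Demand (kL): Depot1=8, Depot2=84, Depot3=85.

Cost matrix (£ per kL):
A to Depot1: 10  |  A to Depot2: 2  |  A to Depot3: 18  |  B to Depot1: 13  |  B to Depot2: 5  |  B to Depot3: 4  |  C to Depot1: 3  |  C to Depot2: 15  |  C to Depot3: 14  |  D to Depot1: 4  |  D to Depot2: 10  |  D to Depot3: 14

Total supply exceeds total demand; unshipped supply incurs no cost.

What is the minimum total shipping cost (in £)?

Optimal allocation:
  A–Depot2: 73 kL
  B–Depot3: 37 kL
  C–Depot1: 8 kL
  C–Depot3: 39 kL
  D–Depot2: 11 kL
  D–Depot3: 9 kL
Total cost = £1100.

1100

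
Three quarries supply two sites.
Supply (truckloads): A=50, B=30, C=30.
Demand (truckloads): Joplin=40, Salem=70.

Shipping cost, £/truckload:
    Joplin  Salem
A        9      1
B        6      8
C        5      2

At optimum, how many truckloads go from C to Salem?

Optimal shipments:
  A->Salem: 50 truckloads
  B->Joplin: 30 truckloads
  C->Joplin: 10 truckloads
  C->Salem: 20 truckloads
Total cost = £320.
So C→Salem carries 20 truckloads.

20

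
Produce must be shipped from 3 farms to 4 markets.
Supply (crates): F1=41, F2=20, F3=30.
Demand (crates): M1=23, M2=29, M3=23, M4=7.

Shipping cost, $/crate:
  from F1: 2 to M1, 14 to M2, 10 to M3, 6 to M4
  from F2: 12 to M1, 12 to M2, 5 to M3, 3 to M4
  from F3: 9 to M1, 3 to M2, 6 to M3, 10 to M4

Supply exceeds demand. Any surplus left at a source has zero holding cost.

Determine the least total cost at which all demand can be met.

301

A cheapest plan:
  F1–M1: 23 crates
  F1–M3: 2 crates
  F1–M4: 7 crates
  F2–M3: 20 crates
  F3–M2: 29 crates
  F3–M3: 1 crates
Total cost = $301.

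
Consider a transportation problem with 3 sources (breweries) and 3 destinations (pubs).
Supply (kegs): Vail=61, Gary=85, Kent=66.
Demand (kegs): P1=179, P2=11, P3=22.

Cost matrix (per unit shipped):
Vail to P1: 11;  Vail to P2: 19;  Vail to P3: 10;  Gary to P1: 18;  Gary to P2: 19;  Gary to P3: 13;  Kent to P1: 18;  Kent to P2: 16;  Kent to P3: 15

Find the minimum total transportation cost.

An optimal shipping plan:
  Vail to P1: 61 kegs
  Gary to P1: 63 kegs
  Gary to P3: 22 kegs
  Kent to P1: 55 kegs
  Kent to P2: 11 kegs
Total cost = 3257.

3257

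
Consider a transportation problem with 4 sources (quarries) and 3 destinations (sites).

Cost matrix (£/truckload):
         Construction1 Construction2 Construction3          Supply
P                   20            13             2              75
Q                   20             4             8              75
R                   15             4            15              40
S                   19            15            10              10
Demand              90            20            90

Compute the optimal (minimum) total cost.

A cheapest plan:
  P to Construction3: 75 × £2 = £150
  Q to Construction1: 40 × £20 = £800
  Q to Construction2: 20 × £4 = £80
  Q to Construction3: 15 × £8 = £120
  R to Construction1: 40 × £15 = £600
  S to Construction1: 10 × £19 = £190
Total = 150 + 800 + 80 + 120 + 600 + 190 = £1940.

1940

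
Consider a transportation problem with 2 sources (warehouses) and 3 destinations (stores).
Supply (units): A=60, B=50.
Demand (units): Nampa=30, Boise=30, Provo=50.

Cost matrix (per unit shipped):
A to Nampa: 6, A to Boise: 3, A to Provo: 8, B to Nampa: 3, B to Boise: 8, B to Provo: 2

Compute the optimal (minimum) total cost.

370

Optimal allocation:
  A–Nampa: 30 × 6 = 180
  A–Boise: 30 × 3 = 90
  B–Provo: 50 × 2 = 100
Total = 180 + 90 + 100 = 370.
(Supply check: A ships 60; B ships 50.)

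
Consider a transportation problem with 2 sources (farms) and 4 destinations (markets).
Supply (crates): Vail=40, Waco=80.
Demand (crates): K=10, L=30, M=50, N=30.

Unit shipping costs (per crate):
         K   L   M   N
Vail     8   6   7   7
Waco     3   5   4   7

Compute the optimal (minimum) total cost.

600

A cheapest plan:
  Vail to L: 10 × 6 = 60
  Vail to N: 30 × 7 = 210
  Waco to K: 10 × 3 = 30
  Waco to L: 20 × 5 = 100
  Waco to M: 50 × 4 = 200
Total = 60 + 210 + 30 + 100 + 200 = 600.
(Supply check: Vail ships 40; Waco ships 80.)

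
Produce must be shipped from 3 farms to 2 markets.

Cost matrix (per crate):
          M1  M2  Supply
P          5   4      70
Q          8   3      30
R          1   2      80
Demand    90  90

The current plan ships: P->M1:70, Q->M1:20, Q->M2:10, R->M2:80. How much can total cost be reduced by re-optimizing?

240

Current plan cost = 70·5 + 20·8 + 10·3 + 80·2 = 700.
Optimal plan:
  P→M1: 10 × 5 = 50
  P→M2: 60 × 4 = 240
  Q→M2: 30 × 3 = 90
  R→M1: 80 × 1 = 80
Optimal cost = 460.
Saving = 700 − 460 = 240.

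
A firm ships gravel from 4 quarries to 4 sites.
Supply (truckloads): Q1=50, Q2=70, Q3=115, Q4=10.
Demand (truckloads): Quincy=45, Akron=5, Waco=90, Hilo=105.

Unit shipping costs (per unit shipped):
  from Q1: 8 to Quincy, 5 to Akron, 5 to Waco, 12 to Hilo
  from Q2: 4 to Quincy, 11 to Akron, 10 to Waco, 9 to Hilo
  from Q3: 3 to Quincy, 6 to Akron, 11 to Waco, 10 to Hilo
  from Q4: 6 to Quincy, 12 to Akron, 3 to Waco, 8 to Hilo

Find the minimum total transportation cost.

1755

A cheapest plan:
  Q1–Waco: 50 × 5 = 250
  Q2–Hilo: 70 × 9 = 630
  Q3–Quincy: 45 × 3 = 135
  Q3–Akron: 5 × 6 = 30
  Q3–Waco: 30 × 11 = 330
  Q3–Hilo: 35 × 10 = 350
  Q4–Waco: 10 × 3 = 30
Total = 250 + 630 + 135 + 30 + 330 + 350 + 30 = 1755.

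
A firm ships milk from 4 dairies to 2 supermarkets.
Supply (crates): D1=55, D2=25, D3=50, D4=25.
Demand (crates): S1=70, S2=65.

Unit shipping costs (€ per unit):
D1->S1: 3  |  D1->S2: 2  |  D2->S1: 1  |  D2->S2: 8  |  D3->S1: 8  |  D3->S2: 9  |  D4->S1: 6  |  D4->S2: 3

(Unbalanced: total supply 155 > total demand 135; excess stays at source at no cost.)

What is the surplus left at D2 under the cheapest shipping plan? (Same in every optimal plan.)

An optimal plan:
  D1 to S1: 15 × €3 = €45
  D1 to S2: 40 × €2 = €80
  D2 to S1: 25 × €1 = €25
  D3 to S1: 30 × €8 = €240
  D4 to S2: 25 × €3 = €75
Total cost = €465.
D2 ships 25 of its 25, leaving 0.

0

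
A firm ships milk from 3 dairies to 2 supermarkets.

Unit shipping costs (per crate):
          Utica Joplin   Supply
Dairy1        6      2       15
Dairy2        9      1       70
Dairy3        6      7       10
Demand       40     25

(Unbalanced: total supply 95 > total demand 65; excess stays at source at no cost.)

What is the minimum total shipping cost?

310

Optimal allocation:
  Dairy1–Utica: 15 × 6 = 90
  Dairy2–Utica: 15 × 9 = 135
  Dairy2–Joplin: 25 × 1 = 25
  Dairy3–Utica: 10 × 6 = 60
Total = 90 + 135 + 25 + 60 = 310.
(Supply check: Dairy1 ships 15; Dairy2 ships 40; Dairy3 ships 10.)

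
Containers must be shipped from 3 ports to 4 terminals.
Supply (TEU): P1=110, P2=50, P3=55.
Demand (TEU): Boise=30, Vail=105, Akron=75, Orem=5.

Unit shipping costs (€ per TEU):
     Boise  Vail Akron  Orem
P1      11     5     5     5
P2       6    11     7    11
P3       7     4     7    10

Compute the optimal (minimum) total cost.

1090

One minimum-cost allocation:
  P1 to Vail: 50 × €5 = €250
  P1 to Akron: 55 × €5 = €275
  P1 to Orem: 5 × €5 = €25
  P2 to Boise: 30 × €6 = €180
  P2 to Akron: 20 × €7 = €140
  P3 to Vail: 55 × €4 = €220
Total = 250 + 275 + 25 + 180 + 140 + 220 = €1090.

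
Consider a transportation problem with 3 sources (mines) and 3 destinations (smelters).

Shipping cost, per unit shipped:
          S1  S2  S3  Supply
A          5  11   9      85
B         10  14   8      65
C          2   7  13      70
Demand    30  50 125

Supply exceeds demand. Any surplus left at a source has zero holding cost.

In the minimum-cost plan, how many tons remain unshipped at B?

An optimal plan:
  A–S1: 10 × 5 = 50
  A–S3: 60 × 9 = 540
  B–S3: 65 × 8 = 520
  C–S1: 20 × 2 = 40
  C–S2: 50 × 7 = 350
Total cost = 1500.
B ships 65 of its 65, leaving 0.

0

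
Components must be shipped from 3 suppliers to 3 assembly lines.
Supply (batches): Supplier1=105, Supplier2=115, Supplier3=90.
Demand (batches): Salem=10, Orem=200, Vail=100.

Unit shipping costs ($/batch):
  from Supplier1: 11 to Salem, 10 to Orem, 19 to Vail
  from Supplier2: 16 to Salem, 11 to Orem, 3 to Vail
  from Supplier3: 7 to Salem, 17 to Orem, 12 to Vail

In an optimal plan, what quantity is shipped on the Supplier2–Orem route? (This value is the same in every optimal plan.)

15

The minimum-cost plan:
  Supplier1–Orem: 105 batches
  Supplier2–Orem: 15 batches
  Supplier2–Vail: 100 batches
  Supplier3–Salem: 10 batches
  Supplier3–Orem: 80 batches
Total cost = $2945.
So Supplier2→Orem carries 15 batches.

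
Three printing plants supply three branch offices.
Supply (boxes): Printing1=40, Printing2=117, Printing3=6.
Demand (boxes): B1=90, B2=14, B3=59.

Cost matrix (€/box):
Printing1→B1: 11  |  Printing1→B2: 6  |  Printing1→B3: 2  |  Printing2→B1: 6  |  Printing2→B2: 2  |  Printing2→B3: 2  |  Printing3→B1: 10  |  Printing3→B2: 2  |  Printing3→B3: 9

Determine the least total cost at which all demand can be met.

An optimal shipping plan:
  Printing1→B3: 40 boxes
  Printing2→B1: 90 boxes
  Printing2→B2: 8 boxes
  Printing2→B3: 19 boxes
  Printing3→B2: 6 boxes
Total cost = €686.
(Supply check: Printing1 ships 40; Printing2 ships 117; Printing3 ships 6.)

686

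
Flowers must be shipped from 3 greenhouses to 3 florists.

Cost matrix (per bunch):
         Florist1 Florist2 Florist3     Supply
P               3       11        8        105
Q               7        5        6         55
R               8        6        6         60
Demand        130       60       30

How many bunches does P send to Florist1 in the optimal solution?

105

The minimum-cost plan:
  P to Florist1: 105 × 3 = 315
  Q to Florist1: 25 × 7 = 175
  Q to Florist2: 30 × 5 = 150
  R to Florist2: 30 × 6 = 180
  R to Florist3: 30 × 6 = 180
Total cost = 1000.
So P→Florist1 carries 105 bunches.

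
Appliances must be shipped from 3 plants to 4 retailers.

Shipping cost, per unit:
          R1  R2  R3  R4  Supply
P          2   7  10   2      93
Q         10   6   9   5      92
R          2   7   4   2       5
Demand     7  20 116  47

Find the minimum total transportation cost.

1286

One minimum-cost allocation:
  P–R1: 7 × 2 = 14
  P–R2: 20 × 7 = 140
  P–R3: 19 × 10 = 190
  P–R4: 47 × 2 = 94
  Q–R3: 92 × 9 = 828
  R–R3: 5 × 4 = 20
Total = 14 + 140 + 190 + 94 + 828 + 20 = 1286.
(Supply check: P ships 93; Q ships 92; R ships 5.)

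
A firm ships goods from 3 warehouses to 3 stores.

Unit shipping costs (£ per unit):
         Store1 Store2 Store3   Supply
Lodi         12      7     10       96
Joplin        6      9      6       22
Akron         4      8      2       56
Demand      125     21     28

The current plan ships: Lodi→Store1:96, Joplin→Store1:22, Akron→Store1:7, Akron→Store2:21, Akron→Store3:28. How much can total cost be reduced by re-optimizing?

189

Current plan cost = 96·12 + 22·6 + 7·4 + 21·8 + 28·2 = £1536.
Optimal plan:
  Lodi to Store1: 47 × £12 = £564
  Lodi to Store2: 21 × £7 = £147
  Lodi to Store3: 28 × £10 = £280
  Joplin to Store1: 22 × £6 = £132
  Akron to Store1: 56 × £4 = £224
Optimal cost = £1347.
Saving = 1536 − 1347 = £189.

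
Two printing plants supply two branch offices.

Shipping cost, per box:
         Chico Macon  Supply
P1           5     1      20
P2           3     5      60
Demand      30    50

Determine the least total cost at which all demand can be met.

260

Optimal allocation:
  P1->Macon: 20 × 1 = 20
  P2->Chico: 30 × 3 = 90
  P2->Macon: 30 × 5 = 150
Total = 20 + 90 + 150 = 260.
(Supply check: P1 ships 20; P2 ships 60.)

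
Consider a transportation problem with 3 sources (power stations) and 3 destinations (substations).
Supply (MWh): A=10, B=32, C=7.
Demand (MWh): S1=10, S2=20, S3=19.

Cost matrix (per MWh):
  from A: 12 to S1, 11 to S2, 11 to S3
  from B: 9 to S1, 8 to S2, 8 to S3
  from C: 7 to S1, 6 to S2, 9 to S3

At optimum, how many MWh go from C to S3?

0

Solving gives:
  A to S3: 10 × 11 = 110
  B to S1: 10 × 9 = 90
  B to S2: 13 × 8 = 104
  B to S3: 9 × 8 = 72
  C to S2: 7 × 6 = 42
Total cost = 418.
The route C→S3 is not used.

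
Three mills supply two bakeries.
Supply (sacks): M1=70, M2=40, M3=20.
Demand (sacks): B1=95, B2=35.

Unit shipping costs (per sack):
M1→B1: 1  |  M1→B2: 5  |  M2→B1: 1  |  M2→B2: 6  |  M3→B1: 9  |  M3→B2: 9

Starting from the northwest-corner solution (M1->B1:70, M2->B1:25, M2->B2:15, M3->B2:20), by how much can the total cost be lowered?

Current plan cost = 70·1 + 25·1 + 15·6 + 20·9 = 365.
Optimal plan:
  M1->B1: 55 × 1 = 55
  M1->B2: 15 × 5 = 75
  M2->B1: 40 × 1 = 40
  M3->B2: 20 × 9 = 180
Optimal cost = 350.
Saving = 365 − 350 = 15.

15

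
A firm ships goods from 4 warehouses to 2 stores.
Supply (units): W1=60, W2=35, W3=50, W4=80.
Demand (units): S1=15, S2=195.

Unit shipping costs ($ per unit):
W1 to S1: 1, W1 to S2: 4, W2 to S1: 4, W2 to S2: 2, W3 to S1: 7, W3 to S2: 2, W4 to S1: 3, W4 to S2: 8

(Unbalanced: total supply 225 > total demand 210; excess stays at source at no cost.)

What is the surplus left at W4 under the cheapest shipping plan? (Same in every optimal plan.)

An optimal plan:
  W1 to S2: 60 × $4 = $240
  W2 to S2: 35 × $2 = $70
  W3 to S2: 50 × $2 = $100
  W4 to S1: 15 × $3 = $45
  W4 to S2: 50 × $8 = $400
Total cost = $855.
W4 ships 65 of its 80, leaving 15.

15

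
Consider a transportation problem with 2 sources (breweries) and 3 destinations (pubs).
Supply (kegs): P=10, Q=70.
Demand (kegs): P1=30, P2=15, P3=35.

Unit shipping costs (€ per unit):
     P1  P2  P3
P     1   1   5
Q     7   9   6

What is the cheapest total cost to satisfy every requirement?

475

Optimal allocation:
  P to P2: 10 kegs
  Q to P1: 30 kegs
  Q to P2: 5 kegs
  Q to P3: 35 kegs
Total cost = €475.
(Supply check: P ships 10; Q ships 70.)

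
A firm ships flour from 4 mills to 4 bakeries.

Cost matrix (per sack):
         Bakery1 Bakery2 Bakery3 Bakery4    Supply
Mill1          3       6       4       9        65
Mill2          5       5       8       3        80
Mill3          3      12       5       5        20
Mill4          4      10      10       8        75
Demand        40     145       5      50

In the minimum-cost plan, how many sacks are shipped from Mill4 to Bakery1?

40

Optimal shipments:
  Mill1 to Bakery2: 65 × 6 = 390
  Mill2 to Bakery2: 45 × 5 = 225
  Mill2 to Bakery4: 35 × 3 = 105
  Mill3 to Bakery3: 5 × 5 = 25
  Mill3 to Bakery4: 15 × 5 = 75
  Mill4 to Bakery1: 40 × 4 = 160
  Mill4 to Bakery2: 35 × 10 = 350
Total cost = 1330.
So Mill4→Bakery1 carries 40 sacks.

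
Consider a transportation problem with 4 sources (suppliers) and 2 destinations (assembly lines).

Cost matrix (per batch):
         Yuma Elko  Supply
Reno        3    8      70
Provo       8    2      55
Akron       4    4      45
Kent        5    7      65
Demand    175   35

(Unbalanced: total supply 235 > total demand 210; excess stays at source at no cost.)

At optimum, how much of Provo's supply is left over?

20

Minimum-cost shipments:
  Reno to Yuma: 70 batches
  Provo to Elko: 35 batches
  Akron to Yuma: 45 batches
  Kent to Yuma: 60 batches
Total cost = 760.
Provo ships 35 of its 55, leaving 20.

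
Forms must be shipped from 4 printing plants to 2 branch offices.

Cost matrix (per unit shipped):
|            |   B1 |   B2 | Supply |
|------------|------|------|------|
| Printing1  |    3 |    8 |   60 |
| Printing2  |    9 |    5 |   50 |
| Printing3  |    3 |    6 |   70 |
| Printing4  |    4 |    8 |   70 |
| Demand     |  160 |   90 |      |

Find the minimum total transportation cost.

One minimum-cost allocation:
  Printing1 to B1: 60 × 3 = 180
  Printing2 to B2: 50 × 5 = 250
  Printing3 to B1: 30 × 3 = 90
  Printing3 to B2: 40 × 6 = 240
  Printing4 to B1: 70 × 4 = 280
Total = 180 + 250 + 90 + 240 + 280 = 1040.
(Supply check: Printing1 ships 60; Printing2 ships 50; Printing3 ships 70; Printing4 ships 70.)

1040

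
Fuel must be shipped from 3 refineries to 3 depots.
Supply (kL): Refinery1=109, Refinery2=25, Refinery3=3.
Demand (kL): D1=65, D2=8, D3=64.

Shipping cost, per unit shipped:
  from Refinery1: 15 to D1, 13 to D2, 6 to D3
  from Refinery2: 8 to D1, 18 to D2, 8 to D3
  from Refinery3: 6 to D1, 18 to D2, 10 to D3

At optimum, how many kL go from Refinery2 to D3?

0

Solving gives:
  Refinery1–D1: 37 × 15 = 555
  Refinery1–D2: 8 × 13 = 104
  Refinery1–D3: 64 × 6 = 384
  Refinery2–D1: 25 × 8 = 200
  Refinery3–D1: 3 × 6 = 18
Total cost = 1261.
The route Refinery2→D3 is not used.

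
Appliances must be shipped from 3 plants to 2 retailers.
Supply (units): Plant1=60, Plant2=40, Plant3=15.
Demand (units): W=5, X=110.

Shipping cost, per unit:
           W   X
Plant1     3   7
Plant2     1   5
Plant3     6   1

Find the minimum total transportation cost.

A cheapest plan:
  Plant1 to W: 5 × 3 = 15
  Plant1 to X: 55 × 7 = 385
  Plant2 to X: 40 × 5 = 200
  Plant3 to X: 15 × 1 = 15
Total = 15 + 385 + 200 + 15 = 615.
(Supply check: Plant1 ships 60; Plant2 ships 40; Plant3 ships 15.)

615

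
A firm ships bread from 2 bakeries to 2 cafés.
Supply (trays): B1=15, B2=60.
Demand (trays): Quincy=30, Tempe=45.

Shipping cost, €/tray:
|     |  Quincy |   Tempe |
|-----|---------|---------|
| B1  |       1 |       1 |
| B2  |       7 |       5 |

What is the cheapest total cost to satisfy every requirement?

A cheapest plan:
  B1–Quincy: 15 trays
  B2–Quincy: 15 trays
  B2–Tempe: 45 trays
Total cost = €345.
(Supply check: B1 ships 15; B2 ships 60.)

345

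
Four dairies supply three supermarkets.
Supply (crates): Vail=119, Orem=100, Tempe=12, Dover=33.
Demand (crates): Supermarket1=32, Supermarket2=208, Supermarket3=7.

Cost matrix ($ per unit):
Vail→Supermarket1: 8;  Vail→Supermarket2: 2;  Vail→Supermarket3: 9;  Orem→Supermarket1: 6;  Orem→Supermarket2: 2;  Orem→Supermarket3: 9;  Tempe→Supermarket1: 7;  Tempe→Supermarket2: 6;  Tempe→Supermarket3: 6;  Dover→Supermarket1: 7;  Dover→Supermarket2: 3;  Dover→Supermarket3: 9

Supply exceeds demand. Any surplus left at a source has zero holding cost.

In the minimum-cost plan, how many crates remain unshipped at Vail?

0

Minimum-cost shipments:
  Vail to Supermarket2: 119 × $2 = $238
  Orem to Supermarket1: 27 × $6 = $162
  Orem to Supermarket2: 73 × $2 = $146
  Tempe to Supermarket1: 5 × $7 = $35
  Tempe to Supermarket3: 7 × $6 = $42
  Dover to Supermarket2: 16 × $3 = $48
Total cost = $671.
Vail ships 119 of its 119, leaving 0.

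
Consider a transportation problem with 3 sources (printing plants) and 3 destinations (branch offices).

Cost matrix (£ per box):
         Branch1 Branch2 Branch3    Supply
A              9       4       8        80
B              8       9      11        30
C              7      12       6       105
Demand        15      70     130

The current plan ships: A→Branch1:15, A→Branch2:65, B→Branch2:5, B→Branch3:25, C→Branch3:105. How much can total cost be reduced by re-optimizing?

70

Current plan cost = 15·9 + 65·4 + 5·9 + 25·11 + 105·6 = £1345.
Optimal plan:
  A to Branch2: 70 × £4 = £280
  A to Branch3: 10 × £8 = £80
  B to Branch1: 15 × £8 = £120
  B to Branch3: 15 × £11 = £165
  C to Branch3: 105 × £6 = £630
Optimal cost = £1275.
Saving = 1345 − 1275 = £70.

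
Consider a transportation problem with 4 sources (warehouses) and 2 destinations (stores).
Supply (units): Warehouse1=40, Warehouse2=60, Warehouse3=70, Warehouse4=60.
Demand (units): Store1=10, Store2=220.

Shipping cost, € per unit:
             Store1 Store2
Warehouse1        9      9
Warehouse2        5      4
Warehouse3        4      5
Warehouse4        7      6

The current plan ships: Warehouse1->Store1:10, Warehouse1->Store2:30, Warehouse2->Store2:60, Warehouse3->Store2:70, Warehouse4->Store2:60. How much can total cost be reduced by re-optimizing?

10

Current plan cost = 10·9 + 30·9 + 60·4 + 70·5 + 60·6 = €1310.
Optimal plan:
  Warehouse1->Store2: 40 × €9 = €360
  Warehouse2->Store2: 60 × €4 = €240
  Warehouse3->Store1: 10 × €4 = €40
  Warehouse3->Store2: 60 × €5 = €300
  Warehouse4->Store2: 60 × €6 = €360
Optimal cost = €1300.
Saving = 1310 − 1300 = €10.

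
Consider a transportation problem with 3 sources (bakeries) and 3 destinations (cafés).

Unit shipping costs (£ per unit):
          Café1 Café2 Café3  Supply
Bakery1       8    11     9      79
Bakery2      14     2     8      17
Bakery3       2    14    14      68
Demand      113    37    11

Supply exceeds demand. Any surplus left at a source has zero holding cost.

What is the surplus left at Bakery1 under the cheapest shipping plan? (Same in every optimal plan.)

Minimum-cost shipments:
  Bakery1 to Café1: 45 × £8 = £360
  Bakery1 to Café2: 20 × £11 = £220
  Bakery1 to Café3: 11 × £9 = £99
  Bakery2 to Café2: 17 × £2 = £34
  Bakery3 to Café1: 68 × £2 = £136
Total cost = £849.
Bakery1 ships 76 of its 79, leaving 3.

3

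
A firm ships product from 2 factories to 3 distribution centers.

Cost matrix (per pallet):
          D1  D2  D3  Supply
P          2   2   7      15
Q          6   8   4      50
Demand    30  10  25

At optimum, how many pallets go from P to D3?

0

Optimal shipments:
  P to D1: 5 × 2 = 10
  P to D2: 10 × 2 = 20
  Q to D1: 25 × 6 = 150
  Q to D3: 25 × 4 = 100
Total cost = 280.
The route P→D3 is not used.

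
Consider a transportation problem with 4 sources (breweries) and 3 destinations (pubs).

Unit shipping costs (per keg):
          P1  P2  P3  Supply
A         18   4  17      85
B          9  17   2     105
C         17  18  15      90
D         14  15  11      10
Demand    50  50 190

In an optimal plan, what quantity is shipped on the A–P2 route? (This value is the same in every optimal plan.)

The minimum-cost plan:
  A->P1: 35 × 18 = 630
  A->P2: 50 × 4 = 200
  B->P3: 105 × 2 = 210
  C->P1: 15 × 17 = 255
  C->P3: 75 × 15 = 1125
  D->P3: 10 × 11 = 110
Total cost = 2530.
So A→P2 carries 50 kegs.

50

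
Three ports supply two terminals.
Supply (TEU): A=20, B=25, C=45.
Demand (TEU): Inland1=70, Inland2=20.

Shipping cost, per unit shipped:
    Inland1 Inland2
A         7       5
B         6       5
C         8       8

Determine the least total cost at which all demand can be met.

610

A cheapest plan:
  A to Inland2: 20 × 5 = 100
  B to Inland1: 25 × 6 = 150
  C to Inland1: 45 × 8 = 360
Total = 100 + 150 + 360 = 610.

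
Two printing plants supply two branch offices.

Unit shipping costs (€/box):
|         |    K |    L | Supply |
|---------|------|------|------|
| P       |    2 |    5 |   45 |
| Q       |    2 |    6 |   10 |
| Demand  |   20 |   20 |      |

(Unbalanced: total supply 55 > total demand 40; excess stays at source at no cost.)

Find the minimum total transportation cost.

140

One minimum-cost allocation:
  P→K: 10 boxes
  P→L: 20 boxes
  Q→K: 10 boxes
Total cost = €140.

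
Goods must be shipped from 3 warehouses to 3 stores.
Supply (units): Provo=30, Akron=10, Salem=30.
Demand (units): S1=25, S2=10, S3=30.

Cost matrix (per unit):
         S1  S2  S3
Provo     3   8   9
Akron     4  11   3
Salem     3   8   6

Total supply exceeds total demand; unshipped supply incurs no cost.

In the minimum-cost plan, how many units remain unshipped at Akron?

An optimal plan:
  Provo->S1: 15 × 3 = 45
  Provo->S2: 10 × 8 = 80
  Akron->S3: 10 × 3 = 30
  Salem->S1: 10 × 3 = 30
  Salem->S3: 20 × 6 = 120
Total cost = 305.
Akron ships 10 of its 10, leaving 0.

0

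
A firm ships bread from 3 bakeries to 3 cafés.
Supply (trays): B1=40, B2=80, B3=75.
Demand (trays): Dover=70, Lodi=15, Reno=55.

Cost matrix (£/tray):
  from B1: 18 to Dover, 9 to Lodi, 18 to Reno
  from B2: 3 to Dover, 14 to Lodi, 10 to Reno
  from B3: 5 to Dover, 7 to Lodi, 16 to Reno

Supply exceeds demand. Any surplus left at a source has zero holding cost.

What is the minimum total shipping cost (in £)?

955

A cheapest plan:
  B2 to Dover: 25 × £3 = £75
  B2 to Reno: 55 × £10 = £550
  B3 to Dover: 45 × £5 = £225
  B3 to Lodi: 15 × £7 = £105
Total = 75 + 550 + 225 + 105 = £955.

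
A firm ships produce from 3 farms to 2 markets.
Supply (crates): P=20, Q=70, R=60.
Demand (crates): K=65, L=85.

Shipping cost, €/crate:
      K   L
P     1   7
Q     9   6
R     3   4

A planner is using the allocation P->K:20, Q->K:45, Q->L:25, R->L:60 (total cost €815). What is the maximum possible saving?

Current plan cost = 20·1 + 45·9 + 25·6 + 60·4 = €815.
Optimal plan:
  P->K: 20 × €1 = €20
  Q->L: 70 × €6 = €420
  R->K: 45 × €3 = €135
  R->L: 15 × €4 = €60
Optimal cost = €635.
Saving = 815 − 635 = €180.

180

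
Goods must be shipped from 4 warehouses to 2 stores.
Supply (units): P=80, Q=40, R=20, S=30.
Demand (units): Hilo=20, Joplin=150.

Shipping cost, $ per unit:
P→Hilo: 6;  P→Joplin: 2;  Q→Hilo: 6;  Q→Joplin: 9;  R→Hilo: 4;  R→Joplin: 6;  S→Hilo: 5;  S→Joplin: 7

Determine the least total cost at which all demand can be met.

An optimal shipping plan:
  P->Joplin: 80 × $2 = $160
  Q->Hilo: 20 × $6 = $120
  Q->Joplin: 20 × $9 = $180
  R->Joplin: 20 × $6 = $120
  S->Joplin: 30 × $7 = $210
Total = 160 + 120 + 180 + 120 + 210 = $790.

790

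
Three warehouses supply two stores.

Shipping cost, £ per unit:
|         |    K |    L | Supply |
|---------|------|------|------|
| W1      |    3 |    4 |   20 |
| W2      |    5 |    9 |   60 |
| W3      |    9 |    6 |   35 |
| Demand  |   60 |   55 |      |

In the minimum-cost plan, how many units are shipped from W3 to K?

0

The minimum-cost plan:
  W1→L: 20 units
  W2→K: 60 units
  W3→L: 35 units
Total cost = £590.
The route W3→K is not used.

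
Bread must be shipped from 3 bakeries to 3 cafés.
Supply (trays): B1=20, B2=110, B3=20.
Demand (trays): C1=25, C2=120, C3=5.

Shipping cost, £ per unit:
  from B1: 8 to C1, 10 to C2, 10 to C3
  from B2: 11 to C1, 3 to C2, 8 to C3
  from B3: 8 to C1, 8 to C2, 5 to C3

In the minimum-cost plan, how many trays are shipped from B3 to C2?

10

Optimal shipments:
  B1–C1: 20 trays
  B2–C2: 110 trays
  B3–C1: 5 trays
  B3–C2: 10 trays
  B3–C3: 5 trays
Total cost = £635.
So B3→C2 carries 10 trays.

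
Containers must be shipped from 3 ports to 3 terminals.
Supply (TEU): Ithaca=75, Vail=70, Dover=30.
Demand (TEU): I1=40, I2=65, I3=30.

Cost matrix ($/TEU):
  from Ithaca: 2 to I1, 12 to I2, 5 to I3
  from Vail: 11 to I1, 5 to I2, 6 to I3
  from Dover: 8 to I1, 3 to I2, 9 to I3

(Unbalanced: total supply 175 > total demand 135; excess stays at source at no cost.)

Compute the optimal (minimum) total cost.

495

An optimal shipping plan:
  Ithaca→I1: 40 TEU
  Ithaca→I3: 30 TEU
  Vail→I2: 35 TEU
  Dover→I2: 30 TEU
Total cost = $495.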